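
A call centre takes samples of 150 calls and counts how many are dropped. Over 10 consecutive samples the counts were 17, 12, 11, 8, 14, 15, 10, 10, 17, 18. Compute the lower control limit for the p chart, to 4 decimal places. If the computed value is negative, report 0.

p̄ = Σdᵢ / (k·n) = 132 / (10 × 150) = 0.08800
LCL = p̄ − 3·√(p̄(1−p̄)/n) = 0.08800 − 3 × 0.02313 = 0.01861

0.0186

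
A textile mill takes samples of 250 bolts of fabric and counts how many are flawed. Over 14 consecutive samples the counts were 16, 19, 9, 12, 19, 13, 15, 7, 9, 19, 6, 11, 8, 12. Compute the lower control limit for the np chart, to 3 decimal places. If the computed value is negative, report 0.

2.162

p̄ = Σdᵢ / (k·n) = 175 / (14 × 250) = 0.05000
LCL = np̄ − 3·√(np̄(1−p̄)) = 12.5000 − 3 × 3.4460 = 2.1620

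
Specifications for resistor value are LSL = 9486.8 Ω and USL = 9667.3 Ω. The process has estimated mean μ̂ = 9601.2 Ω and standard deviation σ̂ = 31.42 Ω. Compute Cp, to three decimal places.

Cp = (USL − LSL) / (6σ̂) = (9667.3 − 9486.8) / (6 × 31.42) = 180.5000 / 188.5200 = 0.9575

0.957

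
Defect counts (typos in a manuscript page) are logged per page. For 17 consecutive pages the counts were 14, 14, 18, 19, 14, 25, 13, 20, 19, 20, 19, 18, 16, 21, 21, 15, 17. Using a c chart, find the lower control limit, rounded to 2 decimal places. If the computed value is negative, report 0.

5.16

c̄ = (14 + 14 + 18 + 19 + 14 + 25 + 13 + 20 + 19 + 20 + 19 + 18 + 16 + 21 + 21 + 15 + 17) / 17 = 303 / 17 = 17.8235
LCL = c̄ − 3√c̄ = 17.8235 − 3 × 4.2218 = 5.1582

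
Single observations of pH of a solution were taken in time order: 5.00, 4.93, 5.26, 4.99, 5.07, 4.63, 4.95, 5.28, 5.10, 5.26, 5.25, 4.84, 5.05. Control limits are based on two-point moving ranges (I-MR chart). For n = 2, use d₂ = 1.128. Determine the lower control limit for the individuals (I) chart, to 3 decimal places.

X̄ = (5.00 + 4.93 + 5.26 + 4.99 + 5.07 + 4.63 + 4.95 + 5.28 + 5.10 + 5.26 + 5.25 + 4.84 + 5.05) / 13 = 5.0469
Moving ranges: 0.07, 0.33, 0.27, 0.08, 0.44, 0.32, 0.33, 0.18, 0.16, 0.01, 0.41, 0.21; M̄R̄ = 2.8100 / 12 = 0.2342
LCL = X̄ − 3·M̄R̄/d₂ = 5.0469 − 3 × 0.2342 / 1.128 = 4.4241

4.424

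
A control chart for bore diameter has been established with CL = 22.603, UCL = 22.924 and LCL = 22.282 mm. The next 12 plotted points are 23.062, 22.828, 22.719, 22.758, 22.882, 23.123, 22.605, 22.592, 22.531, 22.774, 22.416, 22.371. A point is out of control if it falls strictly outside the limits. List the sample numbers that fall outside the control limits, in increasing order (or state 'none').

Compare each point to [22.282, 22.924]: sample 1 = 23.062 > UCL; sample 6 = 23.123 > UCL.

1, 6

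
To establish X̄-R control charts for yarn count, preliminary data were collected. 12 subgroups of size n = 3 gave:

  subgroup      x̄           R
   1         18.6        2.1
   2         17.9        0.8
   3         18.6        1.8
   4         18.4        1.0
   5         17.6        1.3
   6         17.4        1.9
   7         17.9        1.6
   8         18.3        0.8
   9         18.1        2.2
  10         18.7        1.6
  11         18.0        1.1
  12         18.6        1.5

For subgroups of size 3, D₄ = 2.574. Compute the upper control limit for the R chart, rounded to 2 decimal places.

R̄ = (2.1 + 0.8 + 1.8 + 1.0 + 1.3 + 1.9 + 1.6 + 0.8 + 2.2 + 1.6 + 1.1 + 1.5) / 12 = 17.7000 / 12 = 1.4750
UCL_R = D₄·R̄ = 2.574 × 1.4750 = 3.7966

3.80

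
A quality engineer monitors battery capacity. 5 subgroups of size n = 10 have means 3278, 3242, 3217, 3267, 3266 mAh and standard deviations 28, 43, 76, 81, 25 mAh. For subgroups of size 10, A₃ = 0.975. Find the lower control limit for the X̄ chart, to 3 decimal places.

X̄̄ = (3278 + 3242 + 3217 + 3267 + 3266) / 5 = 3254.0000
s̄ = (28 + 43 + 76 + 81 + 25) / 5 = 50.6000
LCL = X̄̄ − A₃·s̄ = 3254.0000 − 0.975 × 50.6000 = 3204.6650

3204.665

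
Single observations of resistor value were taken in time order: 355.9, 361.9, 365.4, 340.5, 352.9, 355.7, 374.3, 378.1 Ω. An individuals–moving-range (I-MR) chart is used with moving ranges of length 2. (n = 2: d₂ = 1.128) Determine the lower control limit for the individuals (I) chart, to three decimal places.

X̄ = (355.9 + 361.9 + 365.4 + 340.5 + 352.9 + 355.7 + 374.3 + 378.1) / 8 = 360.5875
Moving ranges: 6.0, 3.5, 24.9, 12.4, 2.8, 18.6, 3.8; M̄R̄ = 72.0000 / 7 = 10.2857
LCL = X̄ − 3·M̄R̄/d₂ = 360.5875 − 3 × 10.2857 / 1.128 = 333.2319

333.232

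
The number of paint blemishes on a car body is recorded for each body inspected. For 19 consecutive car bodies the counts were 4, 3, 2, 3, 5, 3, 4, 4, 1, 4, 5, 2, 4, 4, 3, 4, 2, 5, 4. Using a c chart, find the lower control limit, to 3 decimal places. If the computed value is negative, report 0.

c̄ = (4 + 3 + 2 + 3 + 5 + 3 + 4 + 4 + 1 + 4 + 5 + 2 + 4 + 4 + 3 + 4 + 2 + 5 + 4) / 19 = 66 / 19 = 3.4737
LCL = c̄ − 3√c̄ = 3.4737 − 3 × 1.8638 = -2.1177 → 0 (cannot be negative)

0.000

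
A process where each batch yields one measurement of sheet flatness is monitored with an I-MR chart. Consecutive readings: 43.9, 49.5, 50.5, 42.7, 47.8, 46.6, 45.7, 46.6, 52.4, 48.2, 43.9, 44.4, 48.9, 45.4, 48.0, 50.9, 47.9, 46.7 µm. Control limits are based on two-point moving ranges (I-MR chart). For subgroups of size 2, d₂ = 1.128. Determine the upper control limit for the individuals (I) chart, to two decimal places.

X̄ = (43.9 + 49.5 + 50.5 + 42.7 + 47.8 + 46.6 + 45.7 + 46.6 + 52.4 + 48.2 + 43.9 + 44.4 + 48.9 + 45.4 + 48.0 + 50.9 + 47.9 + 46.7) / 18 = 47.2222
Moving ranges: 5.6, 1.0, 7.8, 5.1, 1.2, 0.9, 0.9, 5.8, 4.2, 4.3, 0.5, 4.5, 3.5, 2.6, 2.9, 3.0, 1.2; M̄R̄ = 55.0000 / 17 = 3.2353
UCL = X̄ + 3·M̄R̄/d₂ = 47.2222 + 3 × 3.2353 / 1.128 = 55.8267

55.83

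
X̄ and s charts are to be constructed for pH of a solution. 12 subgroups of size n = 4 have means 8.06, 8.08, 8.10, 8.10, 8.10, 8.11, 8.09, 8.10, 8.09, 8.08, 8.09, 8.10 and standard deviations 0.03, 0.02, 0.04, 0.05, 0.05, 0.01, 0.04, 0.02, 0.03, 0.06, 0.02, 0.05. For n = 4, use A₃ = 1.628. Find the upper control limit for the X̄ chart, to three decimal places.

X̄̄ = (8.06 + 8.08 + 8.10 + 8.10 + 8.10 + 8.11 + 8.09 + 8.10 + 8.09 + 8.08 + 8.09 + 8.10) / 12 = 8.0917
s̄ = (0.03 + 0.02 + 0.04 + 0.05 + 0.05 + 0.01 + 0.04 + 0.02 + 0.03 + 0.06 + 0.02 + 0.05) / 12 = 0.0350
UCL = X̄̄ + A₃·s̄ = 8.0917 + 1.628 × 0.0350 = 8.1486

8.149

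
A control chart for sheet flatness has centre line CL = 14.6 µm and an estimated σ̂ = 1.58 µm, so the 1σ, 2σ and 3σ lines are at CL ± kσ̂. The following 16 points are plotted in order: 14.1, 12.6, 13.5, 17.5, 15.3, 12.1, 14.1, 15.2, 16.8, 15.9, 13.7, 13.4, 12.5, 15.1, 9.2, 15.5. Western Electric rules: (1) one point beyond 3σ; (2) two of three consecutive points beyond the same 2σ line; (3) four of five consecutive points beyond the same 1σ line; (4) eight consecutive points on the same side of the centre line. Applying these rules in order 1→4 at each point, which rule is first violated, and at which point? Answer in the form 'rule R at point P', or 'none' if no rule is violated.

Zone of each point (C = within 1σ̂, B = 1σ̂–2σ̂, A = 2σ̂–3σ̂, * = beyond 3σ̂; sign = side of CL): 1:-C, 2:-B, 3:-C, 4:+B, 5:+C, 6:-B, 7:-C, 8:+C, 9:+B, 10:+C, 11:-C, 12:-C, 13:-B, 14:+C, 15:-*, 16:+C
Rule 1 (one point beyond the 3σ limits) is satisfied at point 15.

rule 1 at point 15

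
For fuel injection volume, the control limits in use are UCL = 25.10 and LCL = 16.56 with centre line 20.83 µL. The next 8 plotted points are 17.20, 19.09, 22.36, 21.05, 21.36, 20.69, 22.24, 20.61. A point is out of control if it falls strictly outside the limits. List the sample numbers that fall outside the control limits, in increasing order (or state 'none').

none

All 8 points lie within [16.56, 25.10].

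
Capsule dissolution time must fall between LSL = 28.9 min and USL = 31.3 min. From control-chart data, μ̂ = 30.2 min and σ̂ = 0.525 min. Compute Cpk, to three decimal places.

0.698

Cpu = (USL − μ̂) / (3σ̂) = (31.3 − 30.2) / (3 × 0.525) = 0.6984; Cpl = (μ̂ − LSL) / (3σ̂) = (30.2 − 28.9) / (3 × 0.525) = 0.8254; Cpk = min(Cpu, Cpl) = 0.6984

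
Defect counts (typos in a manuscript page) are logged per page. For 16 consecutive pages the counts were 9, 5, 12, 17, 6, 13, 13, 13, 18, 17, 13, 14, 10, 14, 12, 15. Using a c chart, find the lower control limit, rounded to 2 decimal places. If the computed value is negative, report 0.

c̄ = (9 + 5 + 12 + 17 + 6 + 13 + 13 + 13 + 18 + 17 + 13 + 14 + 10 + 14 + 12 + 15) / 16 = 201 / 16 = 12.5625
LCL = c̄ − 3√c̄ = 12.5625 − 3 × 3.5444 = 1.9294

1.93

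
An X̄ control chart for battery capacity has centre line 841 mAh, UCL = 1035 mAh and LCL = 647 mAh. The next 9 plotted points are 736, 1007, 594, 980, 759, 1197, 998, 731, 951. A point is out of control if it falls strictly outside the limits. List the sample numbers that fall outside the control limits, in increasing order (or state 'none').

3, 6

Compare each point to [647, 1035]: sample 3 = 594 < LCL; sample 6 = 1197 > UCL.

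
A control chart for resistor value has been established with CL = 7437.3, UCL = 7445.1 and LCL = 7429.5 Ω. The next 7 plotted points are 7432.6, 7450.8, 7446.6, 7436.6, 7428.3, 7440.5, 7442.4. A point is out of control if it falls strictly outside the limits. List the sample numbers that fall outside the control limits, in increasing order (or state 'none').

Compare each point to [7429.5, 7445.1]: sample 2 = 7450.8 > UCL; sample 3 = 7446.6 > UCL; sample 5 = 7428.3 < LCL.

2, 3, 5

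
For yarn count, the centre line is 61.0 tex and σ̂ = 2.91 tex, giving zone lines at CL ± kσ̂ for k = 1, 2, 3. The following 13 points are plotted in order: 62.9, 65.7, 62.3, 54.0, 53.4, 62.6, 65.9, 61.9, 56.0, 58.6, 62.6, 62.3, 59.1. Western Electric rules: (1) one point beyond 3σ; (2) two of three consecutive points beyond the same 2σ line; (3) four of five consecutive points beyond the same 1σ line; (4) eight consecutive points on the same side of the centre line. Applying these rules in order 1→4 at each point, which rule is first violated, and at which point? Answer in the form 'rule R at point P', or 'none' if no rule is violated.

Zone of each point (C = within 1σ̂, B = 1σ̂–2σ̂, A = 2σ̂–3σ̂, * = beyond 3σ̂; sign = side of CL): 1:+C, 2:+B, 3:+C, 4:-A, 5:-A, 6:+C, 7:+B, 8:+C, 9:-B, 10:-C, 11:+C, 12:+C, 13:-C
Rule 2 (two of three consecutive points beyond the same 2σ limit) is satisfied at point 5.

rule 2 at point 5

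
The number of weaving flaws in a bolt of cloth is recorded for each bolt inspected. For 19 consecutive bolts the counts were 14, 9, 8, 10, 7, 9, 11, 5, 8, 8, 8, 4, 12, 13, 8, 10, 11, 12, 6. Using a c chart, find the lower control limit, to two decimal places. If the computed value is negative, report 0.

0.05

c̄ = (14 + 9 + 8 + 10 + 7 + 9 + 11 + 5 + 8 + 8 + 8 + 4 + 12 + 13 + 8 + 10 + 11 + 12 + 6) / 19 = 173 / 19 = 9.1053
LCL = c̄ − 3√c̄ = 9.1053 − 3 × 3.0175 = 0.0528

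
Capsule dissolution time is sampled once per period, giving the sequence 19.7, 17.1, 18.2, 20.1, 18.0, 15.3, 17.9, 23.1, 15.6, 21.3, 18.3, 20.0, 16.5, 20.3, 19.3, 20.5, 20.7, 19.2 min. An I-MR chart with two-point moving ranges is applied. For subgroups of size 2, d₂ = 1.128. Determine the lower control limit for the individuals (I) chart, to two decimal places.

X̄ = (19.7 + 17.1 + 18.2 + 20.1 + 18.0 + 15.3 + 17.9 + 23.1 + 15.6 + 21.3 + 18.3 + 20.0 + 16.5 + 20.3 + 19.3 + 20.5 + 20.7 + 19.2) / 18 = 18.9500
Moving ranges: 2.6, 1.1, 1.9, 2.1, 2.7, 2.6, 5.2, 7.5, 5.7, 3.0, 1.7, 3.5, 3.8, 1.0, 1.2, 0.2, 1.5; M̄R̄ = 47.3000 / 17 = 2.7824
LCL = X̄ − 3·M̄R̄/d₂ = 18.9500 − 3 × 2.7824 / 1.128 = 11.5501

11.55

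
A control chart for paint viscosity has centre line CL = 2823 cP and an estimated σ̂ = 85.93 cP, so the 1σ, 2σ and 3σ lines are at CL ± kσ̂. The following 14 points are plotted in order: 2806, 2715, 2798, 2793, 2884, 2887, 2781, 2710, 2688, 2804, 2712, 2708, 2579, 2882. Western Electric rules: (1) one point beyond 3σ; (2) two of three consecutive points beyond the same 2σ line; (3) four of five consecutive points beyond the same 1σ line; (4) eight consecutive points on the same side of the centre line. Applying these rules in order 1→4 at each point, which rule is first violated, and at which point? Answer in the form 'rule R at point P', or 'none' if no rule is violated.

rule 3 at point 12

Zone of each point (C = within 1σ̂, B = 1σ̂–2σ̂, A = 2σ̂–3σ̂, * = beyond 3σ̂; sign = side of CL): 1:-C, 2:-B, 3:-C, 4:-C, 5:+C, 6:+C, 7:-C, 8:-B, 9:-B, 10:-C, 11:-B, 12:-B, 13:-A, 14:+C
Rule 3 (four of five consecutive points beyond the same 1σ limit) is satisfied at point 12.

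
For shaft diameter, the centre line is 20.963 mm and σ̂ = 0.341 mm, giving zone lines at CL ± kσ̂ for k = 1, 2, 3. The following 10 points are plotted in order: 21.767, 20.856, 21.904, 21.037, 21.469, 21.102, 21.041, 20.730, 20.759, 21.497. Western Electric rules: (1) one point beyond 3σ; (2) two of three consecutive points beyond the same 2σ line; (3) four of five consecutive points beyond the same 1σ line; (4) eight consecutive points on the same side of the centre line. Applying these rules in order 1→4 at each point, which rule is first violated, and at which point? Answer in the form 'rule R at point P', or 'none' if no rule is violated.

Zone of each point (C = within 1σ̂, B = 1σ̂–2σ̂, A = 2σ̂–3σ̂, * = beyond 3σ̂; sign = side of CL): 1:+A, 2:-C, 3:+A, 4:+C, 5:+B, 6:+C, 7:+C, 8:-C, 9:-C, 10:+B
Rule 2 (two of three consecutive points beyond the same 2σ limit) is satisfied at point 3.

rule 2 at point 3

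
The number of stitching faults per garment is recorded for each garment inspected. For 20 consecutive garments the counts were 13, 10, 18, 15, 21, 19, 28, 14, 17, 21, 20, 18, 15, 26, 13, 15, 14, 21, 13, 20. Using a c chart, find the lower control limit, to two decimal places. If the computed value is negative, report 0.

4.98

c̄ = (13 + 10 + 18 + 15 + 21 + 19 + 28 + 14 + 17 + 21 + 20 + 18 + 15 + 26 + 13 + 15 + 14 + 21 + 13 + 20) / 20 = 351 / 20 = 17.5500
LCL = c̄ − 3√c̄ = 17.5500 − 3 × 4.1893 = 4.9822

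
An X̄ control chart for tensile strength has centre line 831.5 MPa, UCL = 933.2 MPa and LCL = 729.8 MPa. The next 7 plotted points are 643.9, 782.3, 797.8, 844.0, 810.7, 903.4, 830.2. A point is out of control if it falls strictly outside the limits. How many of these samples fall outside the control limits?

Compare each point to [729.8, 933.2]: sample 1 = 643.9 < LCL.

1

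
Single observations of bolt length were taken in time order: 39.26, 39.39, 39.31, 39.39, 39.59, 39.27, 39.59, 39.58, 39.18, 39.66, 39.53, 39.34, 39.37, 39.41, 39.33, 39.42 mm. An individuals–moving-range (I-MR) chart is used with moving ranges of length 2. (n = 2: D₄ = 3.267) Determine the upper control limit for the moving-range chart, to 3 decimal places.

Moving ranges: 0.13, 0.08, 0.08, 0.20, 0.32, 0.32, 0.01, 0.40, 0.48, 0.13, 0.19, 0.03, 0.04, 0.08, 0.09; M̄R̄ = 2.5800 / 15 = 0.1720
UCL_MR = D₄·M̄R̄ = 3.267 × 0.1720 = 0.5619

0.562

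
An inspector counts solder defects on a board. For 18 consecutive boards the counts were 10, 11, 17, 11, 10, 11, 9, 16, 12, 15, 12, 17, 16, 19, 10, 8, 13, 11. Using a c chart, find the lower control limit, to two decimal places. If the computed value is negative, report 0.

c̄ = (10 + 11 + 17 + 11 + 10 + 11 + 9 + 16 + 12 + 15 + 12 + 17 + 16 + 19 + 10 + 8 + 13 + 11) / 18 = 228 / 18 = 12.6667
LCL = c̄ − 3√c̄ = 12.6667 − 3 × 3.5590 = 1.9896

1.99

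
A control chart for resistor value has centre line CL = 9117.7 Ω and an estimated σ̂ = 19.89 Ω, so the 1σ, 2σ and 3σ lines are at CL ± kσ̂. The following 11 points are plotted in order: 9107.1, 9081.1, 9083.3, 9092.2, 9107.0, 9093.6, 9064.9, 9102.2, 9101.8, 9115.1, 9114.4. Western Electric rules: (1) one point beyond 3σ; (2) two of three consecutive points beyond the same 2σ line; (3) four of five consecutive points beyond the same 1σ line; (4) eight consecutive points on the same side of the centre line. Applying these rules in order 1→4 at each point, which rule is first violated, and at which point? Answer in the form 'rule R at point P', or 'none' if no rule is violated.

Zone of each point (C = within 1σ̂, B = 1σ̂–2σ̂, A = 2σ̂–3σ̂, * = beyond 3σ̂; sign = side of CL): 1:-C, 2:-B, 3:-B, 4:-B, 5:-C, 6:-B, 7:-A, 8:-C, 9:-C, 10:-C, 11:-C
Rule 3 (four of five consecutive points beyond the same 1σ limit) is satisfied at point 6.

rule 3 at point 6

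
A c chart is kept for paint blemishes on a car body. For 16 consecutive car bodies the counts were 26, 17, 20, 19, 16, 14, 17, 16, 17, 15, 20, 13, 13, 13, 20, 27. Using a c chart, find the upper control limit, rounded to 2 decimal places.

30.30

c̄ = (26 + 17 + 20 + 19 + 16 + 14 + 17 + 16 + 17 + 15 + 20 + 13 + 13 + 13 + 20 + 27) / 16 = 283 / 16 = 17.6875
UCL = c̄ + 3√c̄ = 17.6875 + 3 × √17.6875 = 17.6875 + 3 × 4.2057 = 30.3045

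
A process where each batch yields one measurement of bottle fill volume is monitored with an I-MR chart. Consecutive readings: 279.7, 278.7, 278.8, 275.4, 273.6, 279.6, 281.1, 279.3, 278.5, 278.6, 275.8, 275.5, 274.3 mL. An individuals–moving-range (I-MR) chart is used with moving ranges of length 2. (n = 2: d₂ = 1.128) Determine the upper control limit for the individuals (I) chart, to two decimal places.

X̄ = (279.7 + 278.7 + 278.8 + 275.4 + 273.6 + 279.6 + 281.1 + 279.3 + 278.5 + 278.6 + 275.8 + 275.5 + 274.3) / 13 = 277.6077
Moving ranges: 1.0, 0.1, 3.4, 1.8, 6.0, 1.5, 1.8, 0.8, 0.1, 2.8, 0.3, 1.2; M̄R̄ = 20.8000 / 12 = 1.7333
UCL = X̄ + 3·M̄R̄/d₂ = 277.6077 + 3 × 1.7333 / 1.128 = 282.2176

282.22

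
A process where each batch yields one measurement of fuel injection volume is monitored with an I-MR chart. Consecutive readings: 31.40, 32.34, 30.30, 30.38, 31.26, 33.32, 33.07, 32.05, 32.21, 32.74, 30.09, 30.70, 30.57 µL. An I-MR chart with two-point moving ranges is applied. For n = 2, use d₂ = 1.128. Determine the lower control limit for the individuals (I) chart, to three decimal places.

X̄ = (31.40 + 32.34 + 30.30 + 30.38 + 31.26 + 33.32 + 33.07 + 32.05 + 32.21 + 32.74 + 30.09 + 30.70 + 30.57) / 13 = 31.5715
Moving ranges: 0.94, 2.04, 0.08, 0.88, 2.06, 0.25, 1.02, 0.16, 0.53, 2.65, 0.61, 0.13; M̄R̄ = 11.3500 / 12 = 0.9458
LCL = X̄ − 3·M̄R̄/d₂ = 31.5715 − 3 × 0.9458 / 1.128 = 29.0560

29.056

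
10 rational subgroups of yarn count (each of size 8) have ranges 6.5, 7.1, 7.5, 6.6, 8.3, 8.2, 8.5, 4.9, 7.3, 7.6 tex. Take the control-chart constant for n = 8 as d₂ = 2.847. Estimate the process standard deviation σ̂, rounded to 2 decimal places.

R̄ = (6.5 + 7.1 + 7.5 + 6.6 + 8.3 + 8.2 + 8.5 + 4.9 + 7.3 + 7.6) / 10 = 7.2500
σ̂ = R̄ / d₂ = 7.2500 / 2.847 = 2.5465

2.55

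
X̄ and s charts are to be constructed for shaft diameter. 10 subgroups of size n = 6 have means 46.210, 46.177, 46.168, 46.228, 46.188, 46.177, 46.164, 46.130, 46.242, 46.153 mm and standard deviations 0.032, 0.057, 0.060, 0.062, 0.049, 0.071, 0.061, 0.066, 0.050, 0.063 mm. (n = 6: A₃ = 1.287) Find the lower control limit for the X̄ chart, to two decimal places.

46.11

X̄̄ = (46.210 + 46.177 + 46.168 + 46.228 + 46.188 + 46.177 + 46.164 + 46.130 + 46.242 + 46.153) / 10 = 46.1837
s̄ = (0.032 + 0.057 + 0.060 + 0.062 + 0.049 + 0.071 + 0.061 + 0.066 + 0.050 + 0.063) / 10 = 0.0571
LCL = X̄̄ − A₃·s̄ = 46.1837 − 1.287 × 0.0571 = 46.1102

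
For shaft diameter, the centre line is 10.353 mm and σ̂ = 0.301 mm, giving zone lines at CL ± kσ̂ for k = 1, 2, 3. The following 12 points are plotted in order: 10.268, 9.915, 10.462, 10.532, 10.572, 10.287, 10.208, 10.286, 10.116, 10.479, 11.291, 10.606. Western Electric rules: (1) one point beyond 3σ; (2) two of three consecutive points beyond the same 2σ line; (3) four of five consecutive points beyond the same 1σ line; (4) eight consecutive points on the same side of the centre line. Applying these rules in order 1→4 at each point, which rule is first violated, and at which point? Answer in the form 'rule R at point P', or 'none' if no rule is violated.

rule 1 at point 11

Zone of each point (C = within 1σ̂, B = 1σ̂–2σ̂, A = 2σ̂–3σ̂, * = beyond 3σ̂; sign = side of CL): 1:-C, 2:-B, 3:+C, 4:+C, 5:+C, 6:-C, 7:-C, 8:-C, 9:-C, 10:+C, 11:+*, 12:+C
Rule 1 (one point beyond the 3σ limits) is satisfied at point 11.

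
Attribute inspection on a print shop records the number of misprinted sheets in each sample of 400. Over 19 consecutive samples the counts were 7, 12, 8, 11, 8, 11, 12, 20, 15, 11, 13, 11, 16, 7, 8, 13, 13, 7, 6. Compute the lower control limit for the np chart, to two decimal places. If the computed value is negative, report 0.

1.19

p̄ = Σdᵢ / (k·n) = 209 / (19 × 400) = 0.02750
LCL = np̄ − 3·√(np̄(1−p̄)) = 11.0000 − 3 × 3.2707 = 1.1879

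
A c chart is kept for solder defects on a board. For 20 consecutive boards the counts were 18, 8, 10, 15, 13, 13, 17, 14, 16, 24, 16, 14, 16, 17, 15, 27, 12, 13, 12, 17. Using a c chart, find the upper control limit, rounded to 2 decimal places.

c̄ = (18 + 8 + 10 + 15 + 13 + 13 + 17 + 14 + 16 + 24 + 16 + 14 + 16 + 17 + 15 + 27 + 12 + 13 + 12 + 17) / 20 = 307 / 20 = 15.3500
UCL = c̄ + 3√c̄ = 15.3500 + 3 × √15.3500 = 15.3500 + 3 × 3.9179 = 27.1037

27.10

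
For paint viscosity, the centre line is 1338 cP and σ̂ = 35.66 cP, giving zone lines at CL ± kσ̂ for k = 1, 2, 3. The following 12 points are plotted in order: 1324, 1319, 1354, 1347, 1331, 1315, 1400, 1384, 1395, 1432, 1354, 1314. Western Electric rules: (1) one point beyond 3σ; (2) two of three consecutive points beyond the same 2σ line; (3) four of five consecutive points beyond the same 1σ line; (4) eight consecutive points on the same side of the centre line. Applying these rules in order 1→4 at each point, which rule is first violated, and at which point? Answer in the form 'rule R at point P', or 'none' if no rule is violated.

Zone of each point (C = within 1σ̂, B = 1σ̂–2σ̂, A = 2σ̂–3σ̂, * = beyond 3σ̂; sign = side of CL): 1:-C, 2:-C, 3:+C, 4:+C, 5:-C, 6:-C, 7:+B, 8:+B, 9:+B, 10:+A, 11:+C, 12:-C
Rule 3 (four of five consecutive points beyond the same 1σ limit) is satisfied at point 10.

rule 3 at point 10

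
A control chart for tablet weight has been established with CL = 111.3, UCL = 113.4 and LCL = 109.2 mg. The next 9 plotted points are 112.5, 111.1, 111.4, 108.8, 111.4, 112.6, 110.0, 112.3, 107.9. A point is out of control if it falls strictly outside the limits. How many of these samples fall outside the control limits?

Compare each point to [109.2, 113.4]: sample 4 = 108.8 < LCL; sample 9 = 107.9 < LCL.

2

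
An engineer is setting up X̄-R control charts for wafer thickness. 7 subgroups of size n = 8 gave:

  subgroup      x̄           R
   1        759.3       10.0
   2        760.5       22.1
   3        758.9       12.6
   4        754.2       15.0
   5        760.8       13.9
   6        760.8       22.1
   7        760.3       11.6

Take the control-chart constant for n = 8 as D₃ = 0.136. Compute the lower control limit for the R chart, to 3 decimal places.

2.085

R̄ = (10.0 + 22.1 + 12.6 + 15.0 + 13.9 + 22.1 + 11.6) / 7 = 107.3000 / 7 = 15.3286
LCL_R = D₃·R̄ = 0.136 × 15.3286 = 2.0847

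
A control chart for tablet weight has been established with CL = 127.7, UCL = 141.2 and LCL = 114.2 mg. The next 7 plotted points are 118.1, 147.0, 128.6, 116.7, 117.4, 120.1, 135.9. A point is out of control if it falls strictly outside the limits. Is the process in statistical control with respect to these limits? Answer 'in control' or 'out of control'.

out of control

Compare each point to [114.2, 141.2]: sample 2 = 147.0 > UCL.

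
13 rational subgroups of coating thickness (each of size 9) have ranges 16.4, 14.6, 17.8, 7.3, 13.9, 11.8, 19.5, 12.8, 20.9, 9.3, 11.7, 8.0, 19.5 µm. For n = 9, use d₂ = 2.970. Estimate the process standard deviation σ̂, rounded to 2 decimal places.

R̄ = (16.4 + 14.6 + 17.8 + 7.3 + 13.9 + 11.8 + 19.5 + 12.8 + 20.9 + 9.3 + 11.7 + 8.0 + 19.5) / 13 = 14.1154
σ̂ = R̄ / d₂ = 14.1154 / 2.970 = 4.7527

4.75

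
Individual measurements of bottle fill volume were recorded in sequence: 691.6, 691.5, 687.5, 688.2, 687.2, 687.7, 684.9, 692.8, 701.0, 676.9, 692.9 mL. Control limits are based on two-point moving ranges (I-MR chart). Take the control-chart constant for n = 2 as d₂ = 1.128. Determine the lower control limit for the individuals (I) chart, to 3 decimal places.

X̄ = (691.6 + 691.5 + 687.5 + 688.2 + 687.2 + 687.7 + 684.9 + 692.8 + 701.0 + 676.9 + 692.9) / 11 = 689.2909
Moving ranges: 0.1, 4.0, 0.7, 1.0, 0.5, 2.8, 7.9, 8.2, 24.1, 16.0; M̄R̄ = 65.3000 / 10 = 6.5300
LCL = X̄ − 3·M̄R̄/d₂ = 689.2909 − 3 × 6.5300 / 1.128 = 671.9239

671.924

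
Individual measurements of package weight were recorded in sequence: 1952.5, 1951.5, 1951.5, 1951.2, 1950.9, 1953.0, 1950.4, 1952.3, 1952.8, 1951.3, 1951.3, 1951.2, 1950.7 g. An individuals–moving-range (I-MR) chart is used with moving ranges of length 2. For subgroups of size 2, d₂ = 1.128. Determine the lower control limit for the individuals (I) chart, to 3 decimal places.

1949.191

X̄ = (1952.5 + 1951.5 + 1951.5 + 1951.2 + 1950.9 + 1953.0 + 1950.4 + 1952.3 + 1952.8 + 1951.3 + 1951.3 + 1951.2 + 1950.7) / 13 = 1951.5846
Moving ranges: 1.0, 0.0, 0.3, 0.3, 2.1, 2.6, 1.9, 0.5, 1.5, 0.0, 0.1, 0.5; M̄R̄ = 10.8000 / 12 = 0.9000
LCL = X̄ − 3·M̄R̄/d₂ = 1951.5846 − 3 × 0.9000 / 1.128 = 1949.1910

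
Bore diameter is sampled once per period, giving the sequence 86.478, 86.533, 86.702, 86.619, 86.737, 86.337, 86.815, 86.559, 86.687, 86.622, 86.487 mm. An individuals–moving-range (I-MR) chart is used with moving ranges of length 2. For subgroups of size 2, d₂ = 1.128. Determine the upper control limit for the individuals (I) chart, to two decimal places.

X̄ = (86.478 + 86.533 + 86.702 + 86.619 + 86.737 + 86.337 + 86.815 + 86.559 + 86.687 + 86.622 + 86.487) / 11 = 86.5978
Moving ranges: 0.055, 0.169, 0.083, 0.118, 0.400, 0.478, 0.256, 0.128, 0.065, 0.135; M̄R̄ = 1.8870 / 10 = 0.1887
UCL = X̄ + 3·M̄R̄/d₂ = 86.5978 + 3 × 0.1887 / 1.128 = 87.0997

87.10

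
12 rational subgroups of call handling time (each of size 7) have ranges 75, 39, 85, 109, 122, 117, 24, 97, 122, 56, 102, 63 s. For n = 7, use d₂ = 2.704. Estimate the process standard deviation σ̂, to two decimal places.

31.16

R̄ = (75 + 39 + 85 + 109 + 122 + 117 + 24 + 97 + 122 + 56 + 102 + 63) / 12 = 84.2500
σ̂ = R̄ / d₂ = 84.2500 / 2.704 = 31.1575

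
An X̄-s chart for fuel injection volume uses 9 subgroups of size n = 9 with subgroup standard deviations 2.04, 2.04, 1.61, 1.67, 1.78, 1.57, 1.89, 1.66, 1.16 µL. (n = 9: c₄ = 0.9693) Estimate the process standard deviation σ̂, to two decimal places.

s̄ = (2.04 + 2.04 + 1.61 + 1.67 + 1.78 + 1.57 + 1.89 + 1.66 + 1.16) / 9 = 1.7133
σ̂ = s̄ / c₄ = 1.7133 / 0.9693 = 1.7676

1.77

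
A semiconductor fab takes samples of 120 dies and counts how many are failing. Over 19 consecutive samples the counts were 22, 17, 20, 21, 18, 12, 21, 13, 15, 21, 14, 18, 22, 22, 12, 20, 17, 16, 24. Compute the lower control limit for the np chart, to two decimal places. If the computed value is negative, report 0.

6.38

p̄ = Σdᵢ / (k·n) = 345 / (19 × 120) = 0.15132
LCL = np̄ − 3·√(np̄(1−p̄)) = 18.1579 − 3 × 3.9256 = 6.3811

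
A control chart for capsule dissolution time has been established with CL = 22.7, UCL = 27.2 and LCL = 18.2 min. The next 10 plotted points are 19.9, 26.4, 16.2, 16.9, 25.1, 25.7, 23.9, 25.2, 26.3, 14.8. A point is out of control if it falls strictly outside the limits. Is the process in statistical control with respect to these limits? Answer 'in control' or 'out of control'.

out of control

Compare each point to [18.2, 27.2]: sample 3 = 16.2 < LCL; sample 4 = 16.9 < LCL; sample 10 = 14.8 < LCL.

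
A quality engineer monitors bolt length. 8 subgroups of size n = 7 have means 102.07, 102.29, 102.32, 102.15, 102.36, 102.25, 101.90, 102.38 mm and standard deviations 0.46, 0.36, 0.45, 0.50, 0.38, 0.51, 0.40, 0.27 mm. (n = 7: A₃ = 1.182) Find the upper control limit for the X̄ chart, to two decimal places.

102.71

X̄̄ = (102.07 + 102.29 + 102.32 + 102.15 + 102.36 + 102.25 + 101.90 + 102.38) / 8 = 102.2150
s̄ = (0.46 + 0.36 + 0.45 + 0.50 + 0.38 + 0.51 + 0.40 + 0.27) / 8 = 0.4163
UCL = X̄̄ + A₃·s̄ = 102.2150 + 1.182 × 0.4163 = 102.7070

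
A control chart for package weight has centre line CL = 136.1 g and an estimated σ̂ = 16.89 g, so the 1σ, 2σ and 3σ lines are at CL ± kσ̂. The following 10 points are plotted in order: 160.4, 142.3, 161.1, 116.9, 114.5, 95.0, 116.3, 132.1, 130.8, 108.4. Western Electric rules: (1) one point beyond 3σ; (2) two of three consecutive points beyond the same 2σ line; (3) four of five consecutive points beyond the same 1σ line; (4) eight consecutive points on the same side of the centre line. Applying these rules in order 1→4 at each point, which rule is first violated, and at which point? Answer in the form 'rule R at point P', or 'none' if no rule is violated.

rule 3 at point 7

Zone of each point (C = within 1σ̂, B = 1σ̂–2σ̂, A = 2σ̂–3σ̂, * = beyond 3σ̂; sign = side of CL): 1:+B, 2:+C, 3:+B, 4:-B, 5:-B, 6:-A, 7:-B, 8:-C, 9:-C, 10:-B
Rule 3 (four of five consecutive points beyond the same 1σ limit) is satisfied at point 7.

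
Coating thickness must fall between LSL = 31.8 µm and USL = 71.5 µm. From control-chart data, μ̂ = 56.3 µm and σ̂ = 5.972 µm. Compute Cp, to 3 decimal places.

1.108

Cp = (USL − LSL) / (6σ̂) = (71.5 − 31.8) / (6 × 5.972) = 39.7000 / 35.8320 = 1.1079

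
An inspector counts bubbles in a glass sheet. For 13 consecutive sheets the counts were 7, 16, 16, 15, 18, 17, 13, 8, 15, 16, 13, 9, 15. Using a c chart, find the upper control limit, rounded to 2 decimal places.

24.79

c̄ = (7 + 16 + 16 + 15 + 18 + 17 + 13 + 8 + 15 + 16 + 13 + 9 + 15) / 13 = 178 / 13 = 13.6923
UCL = c̄ + 3√c̄ = 13.6923 + 3 × √13.6923 = 13.6923 + 3 × 3.7003 = 24.7932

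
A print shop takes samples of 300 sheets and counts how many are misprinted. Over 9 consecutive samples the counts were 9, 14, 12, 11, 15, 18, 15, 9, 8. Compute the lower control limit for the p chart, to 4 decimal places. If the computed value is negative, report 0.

0.0067

p̄ = Σdᵢ / (k·n) = 111 / (9 × 300) = 0.04111
LCL = p̄ − 3·√(p̄(1−p̄)/n) = 0.04111 − 3 × 0.01146 = 0.00672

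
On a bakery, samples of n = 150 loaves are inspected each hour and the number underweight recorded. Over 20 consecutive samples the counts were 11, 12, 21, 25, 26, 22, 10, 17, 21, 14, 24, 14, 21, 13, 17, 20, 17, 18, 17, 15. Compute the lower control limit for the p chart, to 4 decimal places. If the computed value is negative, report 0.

p̄ = Σdᵢ / (k·n) = 355 / (20 × 150) = 0.11833
LCL = p̄ − 3·√(p̄(1−p̄)/n) = 0.11833 − 3 × 0.02637 = 0.03921

0.0392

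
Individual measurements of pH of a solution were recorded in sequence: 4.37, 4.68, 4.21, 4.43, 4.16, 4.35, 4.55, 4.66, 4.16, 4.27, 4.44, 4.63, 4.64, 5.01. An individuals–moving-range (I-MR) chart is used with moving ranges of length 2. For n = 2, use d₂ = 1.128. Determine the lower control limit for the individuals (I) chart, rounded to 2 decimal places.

X̄ = (4.37 + 4.68 + 4.21 + 4.43 + 4.16 + 4.35 + 4.55 + 4.66 + 4.16 + 4.27 + 4.44 + 4.63 + 4.64 + 5.01) / 14 = 4.4686
Moving ranges: 0.31, 0.47, 0.22, 0.27, 0.19, 0.20, 0.11, 0.50, 0.11, 0.17, 0.19, 0.01, 0.37; M̄R̄ = 3.1200 / 13 = 0.2400
LCL = X̄ − 3·M̄R̄/d₂ = 4.4686 − 3 × 0.2400 / 1.128 = 3.8303

3.83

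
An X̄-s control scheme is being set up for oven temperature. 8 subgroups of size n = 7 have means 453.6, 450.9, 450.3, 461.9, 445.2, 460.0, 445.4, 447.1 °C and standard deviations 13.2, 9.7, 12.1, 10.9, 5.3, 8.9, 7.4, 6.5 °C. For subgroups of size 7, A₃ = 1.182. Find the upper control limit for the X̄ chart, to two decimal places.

X̄̄ = (453.6 + 450.9 + 450.3 + 461.9 + 445.2 + 460.0 + 445.4 + 447.1) / 8 = 451.8000
s̄ = (13.2 + 9.7 + 12.1 + 10.9 + 5.3 + 8.9 + 7.4 + 6.5) / 8 = 9.2500
UCL = X̄̄ + A₃·s̄ = 451.8000 + 1.182 × 9.2500 = 462.7335

462.73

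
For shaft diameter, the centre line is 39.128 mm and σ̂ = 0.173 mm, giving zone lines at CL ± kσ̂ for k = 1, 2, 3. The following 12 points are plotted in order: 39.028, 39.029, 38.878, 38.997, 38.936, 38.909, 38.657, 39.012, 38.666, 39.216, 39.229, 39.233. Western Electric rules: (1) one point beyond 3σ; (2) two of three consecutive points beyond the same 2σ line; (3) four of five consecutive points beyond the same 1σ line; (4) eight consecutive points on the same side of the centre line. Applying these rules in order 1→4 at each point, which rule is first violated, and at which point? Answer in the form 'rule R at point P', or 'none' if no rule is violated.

rule 3 at point 7

Zone of each point (C = within 1σ̂, B = 1σ̂–2σ̂, A = 2σ̂–3σ̂, * = beyond 3σ̂; sign = side of CL): 1:-C, 2:-C, 3:-B, 4:-C, 5:-B, 6:-B, 7:-A, 8:-C, 9:-A, 10:+C, 11:+C, 12:+C
Rule 3 (four of five consecutive points beyond the same 1σ limit) is satisfied at point 7.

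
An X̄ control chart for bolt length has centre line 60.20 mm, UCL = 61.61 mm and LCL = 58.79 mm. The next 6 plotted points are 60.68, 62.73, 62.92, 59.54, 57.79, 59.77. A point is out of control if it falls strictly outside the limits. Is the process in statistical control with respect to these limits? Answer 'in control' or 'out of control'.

Compare each point to [58.79, 61.61]: sample 2 = 62.73 > UCL; sample 3 = 62.92 > UCL; sample 5 = 57.79 < LCL.

out of control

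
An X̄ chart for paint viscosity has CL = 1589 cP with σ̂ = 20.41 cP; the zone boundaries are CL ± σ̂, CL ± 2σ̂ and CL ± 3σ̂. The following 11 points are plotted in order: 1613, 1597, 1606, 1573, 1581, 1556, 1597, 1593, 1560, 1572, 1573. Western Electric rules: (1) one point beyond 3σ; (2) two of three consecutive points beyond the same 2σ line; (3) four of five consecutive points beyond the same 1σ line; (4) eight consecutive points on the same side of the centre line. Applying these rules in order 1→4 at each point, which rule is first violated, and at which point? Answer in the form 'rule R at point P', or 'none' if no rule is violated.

none

Zone of each point (C = within 1σ̂, B = 1σ̂–2σ̂, A = 2σ̂–3σ̂, * = beyond 3σ̂; sign = side of CL): 1:+B, 2:+C, 3:+C, 4:-C, 5:-C, 6:-B, 7:+C, 8:+C, 9:-B, 10:-C, 11:-C
No rule fires across all 11 points.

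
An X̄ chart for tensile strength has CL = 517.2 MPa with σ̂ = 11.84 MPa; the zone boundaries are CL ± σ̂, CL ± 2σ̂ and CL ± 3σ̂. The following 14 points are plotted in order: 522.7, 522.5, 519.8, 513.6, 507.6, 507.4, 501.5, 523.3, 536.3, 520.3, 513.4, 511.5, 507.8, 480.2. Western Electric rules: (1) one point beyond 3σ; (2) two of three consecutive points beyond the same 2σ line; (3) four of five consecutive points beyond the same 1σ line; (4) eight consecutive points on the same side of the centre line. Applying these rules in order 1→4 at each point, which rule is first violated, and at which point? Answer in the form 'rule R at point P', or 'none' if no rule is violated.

rule 1 at point 14

Zone of each point (C = within 1σ̂, B = 1σ̂–2σ̂, A = 2σ̂–3σ̂, * = beyond 3σ̂; sign = side of CL): 1:+C, 2:+C, 3:+C, 4:-C, 5:-C, 6:-C, 7:-B, 8:+C, 9:+B, 10:+C, 11:-C, 12:-C, 13:-C, 14:-*
Rule 1 (one point beyond the 3σ limits) is satisfied at point 14.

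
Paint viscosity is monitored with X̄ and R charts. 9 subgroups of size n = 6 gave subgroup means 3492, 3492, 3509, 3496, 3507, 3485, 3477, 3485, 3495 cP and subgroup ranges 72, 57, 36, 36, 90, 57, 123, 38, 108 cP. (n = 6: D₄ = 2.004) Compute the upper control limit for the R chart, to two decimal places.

137.39

R̄ = (72 + 57 + 36 + 36 + 90 + 57 + 123 + 38 + 108) / 9 = 617.0000 / 9 = 68.5556
UCL_R = D₄·R̄ = 2.004 × 68.5556 = 137.3853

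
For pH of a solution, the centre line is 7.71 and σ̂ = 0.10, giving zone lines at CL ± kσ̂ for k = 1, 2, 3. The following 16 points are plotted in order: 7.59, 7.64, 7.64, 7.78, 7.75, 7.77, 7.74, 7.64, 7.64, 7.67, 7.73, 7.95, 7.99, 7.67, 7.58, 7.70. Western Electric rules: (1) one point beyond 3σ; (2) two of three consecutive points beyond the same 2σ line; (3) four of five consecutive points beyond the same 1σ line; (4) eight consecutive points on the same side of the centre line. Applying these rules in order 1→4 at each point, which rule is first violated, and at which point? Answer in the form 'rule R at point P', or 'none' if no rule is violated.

Zone of each point (C = within 1σ̂, B = 1σ̂–2σ̂, A = 2σ̂–3σ̂, * = beyond 3σ̂; sign = side of CL): 1:-B, 2:-C, 3:-C, 4:+C, 5:+C, 6:+C, 7:+C, 8:-C, 9:-C, 10:-C, 11:+C, 12:+A, 13:+A, 14:-C, 15:-B, 16:-C
Rule 2 (two of three consecutive points beyond the same 2σ limit) is satisfied at point 13.

rule 2 at point 13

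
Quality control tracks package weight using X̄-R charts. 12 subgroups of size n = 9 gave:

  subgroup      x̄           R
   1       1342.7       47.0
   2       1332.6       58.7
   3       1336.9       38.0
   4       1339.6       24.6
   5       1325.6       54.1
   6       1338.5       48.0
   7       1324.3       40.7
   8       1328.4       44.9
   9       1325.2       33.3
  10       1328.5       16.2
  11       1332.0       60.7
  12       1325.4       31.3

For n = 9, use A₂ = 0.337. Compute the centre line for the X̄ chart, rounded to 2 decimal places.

1331.64

X̄̄ = (1342.7 + 1332.6 + 1336.9 + 1339.6 + 1325.6 + 1338.5 + 1324.3 + 1328.4 + 1325.2 + 1328.5 + 1332.0 + 1325.4) / 12 = 15979.7000 / 12 = 1331.6417
CL = X̄̄ = 1331.6417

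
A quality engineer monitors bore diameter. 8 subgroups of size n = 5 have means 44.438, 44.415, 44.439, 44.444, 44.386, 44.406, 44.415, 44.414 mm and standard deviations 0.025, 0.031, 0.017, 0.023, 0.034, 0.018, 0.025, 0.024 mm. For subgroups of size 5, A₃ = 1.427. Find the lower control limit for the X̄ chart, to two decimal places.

44.38

X̄̄ = (44.438 + 44.415 + 44.439 + 44.444 + 44.386 + 44.406 + 44.415 + 44.414) / 8 = 44.4196
s̄ = (0.025 + 0.031 + 0.017 + 0.023 + 0.034 + 0.018 + 0.025 + 0.024) / 8 = 0.0246
LCL = X̄̄ − A₃·s̄ = 44.4196 − 1.427 × 0.0246 = 44.3845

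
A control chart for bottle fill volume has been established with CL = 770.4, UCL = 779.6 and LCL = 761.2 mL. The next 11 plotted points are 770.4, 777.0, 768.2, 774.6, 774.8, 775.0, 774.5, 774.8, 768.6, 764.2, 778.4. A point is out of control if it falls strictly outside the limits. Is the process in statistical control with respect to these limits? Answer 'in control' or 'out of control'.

All 11 points lie within [761.2, 779.6].

in control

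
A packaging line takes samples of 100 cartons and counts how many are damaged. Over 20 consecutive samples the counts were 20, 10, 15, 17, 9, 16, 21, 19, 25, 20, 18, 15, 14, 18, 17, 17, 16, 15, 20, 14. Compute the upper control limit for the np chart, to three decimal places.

28.016

p̄ = Σdᵢ / (k·n) = 336 / (20 × 100) = 0.16800
UCL = np̄ + 3·√(np̄(1−p̄)) = 16.8000 + 3 × √(16.8000×0.83200) = 16.8000 + 3 × 3.7387 = 28.0160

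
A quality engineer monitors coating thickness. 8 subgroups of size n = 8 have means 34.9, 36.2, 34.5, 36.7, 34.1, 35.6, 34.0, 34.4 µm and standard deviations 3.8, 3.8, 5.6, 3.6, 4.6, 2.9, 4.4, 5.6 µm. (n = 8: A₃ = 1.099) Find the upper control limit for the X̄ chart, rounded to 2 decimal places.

39.76

X̄̄ = (34.9 + 36.2 + 34.5 + 36.7 + 34.1 + 35.6 + 34.0 + 34.4) / 8 = 35.0500
s̄ = (3.8 + 3.8 + 5.6 + 3.6 + 4.6 + 2.9 + 4.4 + 5.6) / 8 = 4.2875
UCL = X̄̄ + A₃·s̄ = 35.0500 + 1.099 × 4.2875 = 39.7620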